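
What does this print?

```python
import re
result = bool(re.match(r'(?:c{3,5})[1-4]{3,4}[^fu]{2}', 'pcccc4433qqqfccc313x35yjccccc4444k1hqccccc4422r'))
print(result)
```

False

This matches 3 to 5 of a literal 'c' (non-capturing group); then 3 to 4 of a character in [1-4], then exactly 2 of any character except [fu].
`match` is anchored at position 0; if the pattern doesn't fit there, it returns None.
Here position 0 doesn't satisfy it, so the call returns None, and `bool(None)` is False.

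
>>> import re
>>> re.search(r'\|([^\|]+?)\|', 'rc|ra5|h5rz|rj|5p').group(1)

`re.search` scans for the first position where the pattern succeeds.
The match spans [2:7] → '|ra5|'.
Captured: group 1 = 'ra5'.

'ra5'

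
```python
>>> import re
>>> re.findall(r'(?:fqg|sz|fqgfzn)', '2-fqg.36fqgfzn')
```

The regex engine tests alternatives in the order written; an earlier branch that matches wins even if a later one would match more.
Walking the string: at [2:5] → 'fqg'; at [8:11] → 'fqg'.
No capturing groups, so `findall` returns the 2 full match strings.

['fqg', 'fqg']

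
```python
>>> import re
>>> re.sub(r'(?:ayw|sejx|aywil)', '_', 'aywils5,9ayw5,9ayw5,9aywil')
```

'_ils5,9_5,9_5,9_il'

Branches in `(...|...)` are attempted left-to-right; the first branch that allows the whole pattern to succeed is taken.
Matches: at [0:3] → 'ayw'; at [9:12] → 'ayw'; at [15:18] → 'ayw'; at [21:24] → 'ayw'.
`sub` substitutes '_' at each match site.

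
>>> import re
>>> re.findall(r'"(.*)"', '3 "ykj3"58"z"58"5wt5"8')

Because there's exactly one group, `findall` drops the full match and keeps group 1 from the one hit.

['ykj3"58"z"58"5wt5']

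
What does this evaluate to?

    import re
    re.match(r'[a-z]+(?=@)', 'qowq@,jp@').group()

'qowq'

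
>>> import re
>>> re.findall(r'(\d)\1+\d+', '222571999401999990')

['2']

The backreference `\1` re-matches whatever the first group consumed, character for character.
Walking the string: at [0:18] match '222571999401999990', group 1 = '2'.
One capturing group, so `findall` returns just the captured substring from the one match — 1 in all.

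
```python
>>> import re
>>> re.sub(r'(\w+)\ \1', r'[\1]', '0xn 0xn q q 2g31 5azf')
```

The backreference `\1` re-matches whatever the first group consumed, character for character.
The replacement refers to a captured group, so each match is rewritten using its own captured text.

'[0xn] [q] 2g31 5azf'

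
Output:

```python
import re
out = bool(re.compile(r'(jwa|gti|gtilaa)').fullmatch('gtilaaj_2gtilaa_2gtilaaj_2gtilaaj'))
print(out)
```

False

For `fullmatch`, every character of the input must be accounted for by the pattern.
Here there's no way to consume every character, so the call returns None, and `bool(None)` is False.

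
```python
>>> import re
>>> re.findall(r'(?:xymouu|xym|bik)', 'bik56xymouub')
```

The regex engine tests alternatives in the order written; an earlier branch that matches wins even if a later one would match more.
With no groups in the pattern, `findall` gives back each whole match — 2 here.

['bik', 'xymouu']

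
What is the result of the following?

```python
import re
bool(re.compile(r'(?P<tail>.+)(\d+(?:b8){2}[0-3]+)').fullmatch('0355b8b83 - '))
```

False

The pattern matches one or more of any character (captured as 'tail'); then one or more of a digit, then the literal 'b8' repeated 2 times, then one or more of a character in [0-3] (captured).
`re.fullmatch` is like wrapping the pattern in `^…$` (in single-line mode).
Here the string isn't matched end-to-end, so the call returns None, and `bool(None)` is False.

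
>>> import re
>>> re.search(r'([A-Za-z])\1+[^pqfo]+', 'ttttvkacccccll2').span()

(0, 15)

`\1` has to match the exact text group 1 already captured.
`re.search` scans for the first position where the pattern succeeds.
The match spans [0:15] → 'ttttvkacccccll2'.
Captured: group 1 = 't'.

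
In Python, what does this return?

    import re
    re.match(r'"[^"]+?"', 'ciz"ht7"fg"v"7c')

None

`re.match` won't scan ahead — the pattern has to work from the very first character.
Here position 0 doesn't satisfy it, so the call returns None.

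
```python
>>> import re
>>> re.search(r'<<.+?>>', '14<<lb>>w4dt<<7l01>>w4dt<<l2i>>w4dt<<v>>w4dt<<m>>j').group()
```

With the lazy modifier that quantifier settles for the fewest repetitions that let the rest of the pattern succeed (the atoms after it are unaffected and can still be greedy).
`re.search` tries every starting position until one works.
The match spans [2:8] → '<<lb>>'.

'<<lb>>'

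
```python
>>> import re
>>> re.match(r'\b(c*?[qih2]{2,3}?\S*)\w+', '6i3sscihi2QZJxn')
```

None

`re.match` only tries the pattern at the start of the string.
Here the string doesn't start with a match, so the call returns None.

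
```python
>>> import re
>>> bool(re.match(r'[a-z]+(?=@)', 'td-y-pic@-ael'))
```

False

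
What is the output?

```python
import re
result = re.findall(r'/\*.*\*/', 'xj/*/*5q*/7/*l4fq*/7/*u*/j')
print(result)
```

Scanning left to right: at [2:25] → '/*/*5q*/7/*l4fq*/7/*u*/'.
With no groups in the pattern, `findall` gives back each whole match — 1 here.

['/*/*5q*/7/*l4fq*/7/*u*/']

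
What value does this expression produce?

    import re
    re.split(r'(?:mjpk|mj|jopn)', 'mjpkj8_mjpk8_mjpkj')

['', 'j8_', '8_', 'j']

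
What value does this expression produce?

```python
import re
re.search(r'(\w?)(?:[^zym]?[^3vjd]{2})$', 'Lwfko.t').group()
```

This matches optionally a word character (captured); then optionally any character except [zym], then exactly 2 of any character except [3vjd] (non-capturing group); then anchored at the end.
The match spans [3:7] → 'ko.t'.

'ko.t'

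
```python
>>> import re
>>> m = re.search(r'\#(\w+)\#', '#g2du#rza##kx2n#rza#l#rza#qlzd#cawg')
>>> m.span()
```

(0, 6)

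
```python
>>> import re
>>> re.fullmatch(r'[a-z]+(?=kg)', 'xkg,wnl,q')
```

None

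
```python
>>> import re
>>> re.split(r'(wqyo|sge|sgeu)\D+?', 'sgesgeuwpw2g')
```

['', 'sge', 'geuwpw2g']

Because the pattern has a capturing group, `split` also inserts each captured text between the pieces.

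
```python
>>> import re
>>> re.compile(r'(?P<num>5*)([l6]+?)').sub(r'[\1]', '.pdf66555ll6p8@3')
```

This matches zero or more of a literal '5' (captured as 'num'); then one or more of one of [l6] (lazy) (captured).
Matches: at [4:5] → '6'; at [5:6] → '6'; at [6:10] → '555l'; at [10:11] → 'l'; at [11:12] → '6'.
The replacement refers to a captured group, so each match is rewritten using its own captured text.

'.pdf[][][555][][]p8@3'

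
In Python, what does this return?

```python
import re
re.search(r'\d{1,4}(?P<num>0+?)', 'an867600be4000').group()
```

'86760'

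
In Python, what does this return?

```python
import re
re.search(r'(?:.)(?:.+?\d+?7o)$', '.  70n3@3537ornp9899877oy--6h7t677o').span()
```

The match spans [0:35] → '.  70n3@3537ornp9899877oy--6h7t677o'.

(0, 35)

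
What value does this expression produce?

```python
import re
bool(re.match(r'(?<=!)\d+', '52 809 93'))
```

False

The lookaround is zero-width — it requires the adjacent text to match without consuming it, so the asserted text isn't part of the match.
With `match`, the pattern is implicitly anchored at the beginning.
Here the string doesn't start with a match, so the call returns None, and `bool(None)` is False.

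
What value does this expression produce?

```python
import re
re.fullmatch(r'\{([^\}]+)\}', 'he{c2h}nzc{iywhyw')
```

For `fullmatch`, every character of the input must be accounted for by the pattern.
Here there's no way to consume every character, so the call returns None.

None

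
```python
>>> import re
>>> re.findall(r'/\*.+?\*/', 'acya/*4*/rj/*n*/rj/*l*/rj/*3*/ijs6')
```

['/*4*/', '/*n*/', '/*l*/', '/*3*/']

A non-greedy quantifier consumes as few characters as it can — just enough that the remainder of the pattern still matches from where it stops; whatever follows it matches normally.
Walking the string: at [4:9] → '/*4*/'; at [11:16] → '/*n*/'; at [18:23] → '/*l*/'; at [25:30] → '/*3*/'.
No capturing groups, so `findall` returns the 4 full match strings.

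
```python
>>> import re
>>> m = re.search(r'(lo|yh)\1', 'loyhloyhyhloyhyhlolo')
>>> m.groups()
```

The backreference `\1` re-matches whatever the first group consumed, character for character.
`re.search` scans for the first position where the pattern succeeds.
The match spans [6:10] → 'yhyh'.
Captured: group 1 = 'yh'.

('yh',)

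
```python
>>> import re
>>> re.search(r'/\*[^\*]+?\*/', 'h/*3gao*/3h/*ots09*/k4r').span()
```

(1, 9)

`re.search` scans for the first position where the pattern succeeds.
The match spans [1:9] → '/*3gao*/'.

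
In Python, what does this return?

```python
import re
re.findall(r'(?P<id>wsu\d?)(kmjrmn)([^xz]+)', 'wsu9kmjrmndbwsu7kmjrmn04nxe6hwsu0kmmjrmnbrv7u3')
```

[('wsu9', 'kmjrmn', 'dbwsu7kmjrmn04n')]

Pattern: the literal 'wsu', then optionally a digit (captured as 'id'); then the literal 'kmj', then the literal 'rmn' (captured); then one or more of any character except [xz] (captured).
Scanning left to right: at [0:25] match 'wsu9kmjrmndbwsu7kmjrmn04n', groups = ('wsu9', 'kmjrmn', 'dbwsu7kmjrmn04n').
Multiple groups make `findall` return tuples — one 3-tuple for the one match.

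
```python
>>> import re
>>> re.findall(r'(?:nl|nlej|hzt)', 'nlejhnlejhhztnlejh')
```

`|` is ordered: at each position the engine commits to the first alternative that works.
Scanning left to right: at [0:2] → 'nl'; at [5:7] → 'nl'; at [10:13] → 'hzt'; at [13:15] → 'nl'.
`findall` yields the raw match text (4 of them) because the pattern has no groups.

['nl', 'nl', 'hzt', 'nl']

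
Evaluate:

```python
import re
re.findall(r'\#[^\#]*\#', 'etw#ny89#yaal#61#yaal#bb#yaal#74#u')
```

['#ny89#', '#61#', '#bb#', '#74#']

Scanning left to right: at [3:9] → '#ny89#'; at [13:17] → '#61#'; at [21:25] → '#bb#'; at [29:33] → '#74#'.
No capturing groups, so `findall` returns the 4 full match strings.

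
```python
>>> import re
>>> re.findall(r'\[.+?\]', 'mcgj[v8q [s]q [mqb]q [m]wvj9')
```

['[v8q [s]', '[mqb]', '[m]']

A non-greedy quantifier consumes as few characters as it can — just enough that the remainder of the pattern still matches from where it stops; whatever follows it matches normally.
Matches: at [4:12] → '[v8q [s]'; at [14:19] → '[mqb]'; at [21:24] → '[m]'.
With no groups in the pattern, `findall` gives back each whole match — 3 here.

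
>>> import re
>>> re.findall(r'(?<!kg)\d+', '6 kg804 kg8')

['6', '04']

A negative assertion filters positions out without eating any characters.
Scanning left to right: at [0:1] → '6'; at [5:7] → '04'.
`findall` yields the raw match text (2 of them) because the pattern has no groups.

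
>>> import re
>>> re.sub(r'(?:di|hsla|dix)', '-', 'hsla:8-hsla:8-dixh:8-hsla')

'-:8--:8--xh:8--'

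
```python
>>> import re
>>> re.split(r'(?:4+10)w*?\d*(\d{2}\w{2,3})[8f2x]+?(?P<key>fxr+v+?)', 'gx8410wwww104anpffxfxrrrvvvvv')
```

['gx8', '04anp', 'fxrrrv', 'vvvv']

Pattern: one or more of the literal '4', then the literal '10' (non-capturing group); then zero or more of a literal 'w' (lazy), then zero or more of a digit; then exactly 2 of a digit, then 2 to 3 of a word character (captured); then one or more of one of [8f2x] (lazy); then the literal 'fx', then one or more of the literal 'r', then one or more of the literal 'v' (lazy) (captured as 'key').
The group in the pattern means `split` returns the separators' captures alongside the pieces.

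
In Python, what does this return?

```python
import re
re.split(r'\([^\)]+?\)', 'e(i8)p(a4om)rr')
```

['e', 'p', 'rr']

`split` removes every match and returns the 3 fragments in between.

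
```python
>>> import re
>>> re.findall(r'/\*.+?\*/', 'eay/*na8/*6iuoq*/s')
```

`findall` yields the raw match text (1 of them) because the pattern has no groups.

['/*na8/*6iuoq*/']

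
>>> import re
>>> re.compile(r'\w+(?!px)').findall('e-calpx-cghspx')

['e', 'calpx', 'cghspx']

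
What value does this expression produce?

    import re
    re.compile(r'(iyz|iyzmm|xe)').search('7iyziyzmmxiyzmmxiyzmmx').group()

'iyz'

`search` walks the string left to right and returns the first match it finds.
The match spans [1:4] → 'iyz'.
Captured: group 1 = 'iyz'.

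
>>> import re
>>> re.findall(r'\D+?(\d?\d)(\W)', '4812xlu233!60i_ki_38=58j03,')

[('38', '='), ('03', ',')]

This matches one or more of a non-digit (lazy); then optionally a digit, then a digit (captured); then a non-word character (captured).
Walking the string: at [13:21] match 'i_ki_38=', groups = ('38', '='); at [23:27] match 'j03,', groups = ('03', ',').
Multiple groups make `findall` return tuples — one 2-tuple for each match.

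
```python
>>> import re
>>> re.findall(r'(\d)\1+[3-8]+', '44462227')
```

['4', '2']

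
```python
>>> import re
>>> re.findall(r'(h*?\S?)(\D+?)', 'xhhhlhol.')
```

The pattern matches zero or more of a literal 'h' (lazy), then optionally a non-whitespace character (captured); then one or more of a non-digit (lazy) (captured).
Multiple groups make `findall` return tuples — one 2-tuple for each match.

[('x', 'h'), ('h', 'h'), ('l', 'h'), ('o', 'l'), ('', '.')]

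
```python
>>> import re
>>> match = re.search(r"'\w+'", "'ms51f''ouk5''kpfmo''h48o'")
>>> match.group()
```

"'ms51f'"

`re.search` tries every starting position until one works.
The match spans [0:7] → "'ms51f'".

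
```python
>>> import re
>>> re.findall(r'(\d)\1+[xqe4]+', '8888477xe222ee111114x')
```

['8', '7', '2', '1']

`\1` is not a pattern — it's the concrete string captured by group 1, re-applied verbatim.
Scanning left to right: at [0:5] match '88884', group 1 = '8'; at [5:9] match '77xe', group 1 = '7'; at [9:14] match '222ee', group 1 = '2'; at [14:21] match '111114x', group 1 = '1'.
`findall` collects group 1 from each match (4 total).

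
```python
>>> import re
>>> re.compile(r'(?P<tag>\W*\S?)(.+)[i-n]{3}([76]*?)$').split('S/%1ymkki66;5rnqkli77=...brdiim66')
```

['', 'S', '/%1ymkki66;5rnqkli77=...brd', '66', '']

The pattern matches zero or more of a non-word character, then optionally a non-whitespace character (captured as 'tag'); then one or more of any character (captured); then exactly 3 of a character in [i-n]; then zero or more of one of [76] (lazy) (captured); then anchored at the end.
Matches to split on: at [0:33] → 'S/%1ymkki66;5rnqkli77=...brdiim66'.
Because the pattern has a capturing group, `split` also inserts each captured text between the pieces.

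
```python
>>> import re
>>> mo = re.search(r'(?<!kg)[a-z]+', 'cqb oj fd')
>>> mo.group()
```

'cqb'

The negative lookaround is zero-width — it rules out positions where the adjacent text would match, without consuming anything.
The match spans [0:3] → 'cqb'.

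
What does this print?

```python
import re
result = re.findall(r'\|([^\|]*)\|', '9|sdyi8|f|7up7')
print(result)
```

['sdyi8']

Matches: at [1:8] match '|sdyi8|', group 1 = 'sdyi8'.
One capturing group, so `findall` returns just the captured substring from the one match — 1 in all.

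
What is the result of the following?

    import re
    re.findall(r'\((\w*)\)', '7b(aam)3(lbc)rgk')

Scanning left to right: at [2:7] match '(aam)', group 1 = 'aam'; at [8:13] match '(lbc)', group 1 = 'lbc'.
Because there's exactly one group, `findall` drops the full match and keeps group 1 from each hit.

['aam', 'lbc']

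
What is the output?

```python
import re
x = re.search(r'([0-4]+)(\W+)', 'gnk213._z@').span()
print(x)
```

The match spans [3:7] → '213.'.

(3, 7)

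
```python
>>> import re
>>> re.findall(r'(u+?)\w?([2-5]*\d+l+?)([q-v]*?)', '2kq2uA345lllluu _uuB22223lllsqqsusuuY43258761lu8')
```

The pattern matches one or more of a literal 'u' (lazy) (captured); then optionally a word character; then zero or more of a character in [2-5], then one or more of a digit, then one or more of a literal 'l' (lazy) (captured); then zero or more of a character in [q-v] (lazy) (captured).
Because the quantifier is non-greedy, it stops expanding at the earliest point where the rest of the pattern can succeed.
Walking the string: at [4:10] match 'uA345l', groups = ('u', '345l', ''); at [17:26] match 'uuB22223l', groups = ('uu', '22223l', ''); at [34:46] match 'uuY43258761l', groups = ('uu', '43258761l', '').
With 3 capturing groups, `findall` returns a 3-tuple per match.

[('u', '345l', ''), ('uu', '22223l', ''), ('uu', '43258761l', '')]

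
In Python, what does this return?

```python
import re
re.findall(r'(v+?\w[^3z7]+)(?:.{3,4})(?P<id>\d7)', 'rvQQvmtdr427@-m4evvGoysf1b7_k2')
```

[('vQQvmt', '27')]

The pattern matches one or more of a literal 'v' (lazy), then a word character, then one or more of any character except [3z7] (captured); then 3 to 4 of any character (non-capturing group); then a digit, then the literal '7' (captured as 'id').
Walking the string: at [1:12] match 'vQQvmtdr427', groups = ('vQQvmt', '27').
Multiple groups make `findall` return tuples — one 2-tuple for the one match.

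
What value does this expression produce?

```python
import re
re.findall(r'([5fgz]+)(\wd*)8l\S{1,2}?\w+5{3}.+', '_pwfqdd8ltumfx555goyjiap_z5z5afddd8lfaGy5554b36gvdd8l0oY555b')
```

[('f', 'qdd')]

With 2 capturing groups, `findall` returns a 2-tuple per match.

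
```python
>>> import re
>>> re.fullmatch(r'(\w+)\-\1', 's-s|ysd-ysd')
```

None

For `fullmatch`, every character of the input must be accounted for by the pattern.
Here the string isn't matched end-to-end, so the call returns None.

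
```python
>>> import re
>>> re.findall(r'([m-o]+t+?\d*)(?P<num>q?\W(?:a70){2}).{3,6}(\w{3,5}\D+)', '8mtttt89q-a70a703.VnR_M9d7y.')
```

[('mtttt89', 'q-a70a70', 'M9d7y.')]

This matches one or more of a character in [m-o], then one or more of the literal 't' (lazy), then zero or more of a digit (captured); then optionally the literal 'q', then a non-word character, then the literal 'a70' repeated 2 times (captured as 'num'); then 3 to 6 of any character; then 3 to 5 of a word character, then one or more of a non-digit (captured).
Matches: at [1:28] match 'mtttt89q-a70a703.VnR_M9d7y.', groups = ('mtttt89', 'q-a70a70', 'M9d7y.').
`findall` packs the 3 group values into a tuple for every match.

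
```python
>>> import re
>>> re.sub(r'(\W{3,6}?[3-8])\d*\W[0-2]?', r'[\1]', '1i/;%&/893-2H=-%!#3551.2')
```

Pattern: 3 to 6 of a non-word character (lazy), then a character in [3-8] (captured); then zero or more of a digit, then a non-word character, then optionally a character in [0-2].
Matches: at [2:12] → '/;%&/893-2'; at [13:24] → '=-%!#3551.2'.
Each match is replaced using the text its own group 1 captured.

'1i[/;%&/8]H[=-%!#3]'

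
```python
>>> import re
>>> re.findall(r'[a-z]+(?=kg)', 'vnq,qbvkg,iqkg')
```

The `(?=…)`/`(?<=…)` assertion just peeks at neighbouring text; it doesn't advance the match position.
With no groups in the pattern, `findall` gives back each whole match — 2 here.

['qbv', 'iq']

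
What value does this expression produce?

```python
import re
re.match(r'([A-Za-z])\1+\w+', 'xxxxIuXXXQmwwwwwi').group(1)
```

'x'

The match spans [0:17] → 'xxxxIuXXXQmwwwwwi'.
Captured: group 1 = 'x'.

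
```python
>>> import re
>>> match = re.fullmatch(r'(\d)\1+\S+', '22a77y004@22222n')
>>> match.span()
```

After group 1 captures some text, `\1` only succeeds where that same text appears again.
`re.fullmatch` is like wrapping the pattern in `^…$` (in single-line mode).
The match spans [0:16] → '22a77y004@22222n'.
Captured: group 1 = '2'.

(0, 16)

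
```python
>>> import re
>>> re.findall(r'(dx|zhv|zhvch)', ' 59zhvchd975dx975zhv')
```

['zhv', 'dx', 'zhv']

`|` is ordered: at each position the engine commits to the first alternative that works.
With a single group, `findall` returns only what that group captured — 3 items.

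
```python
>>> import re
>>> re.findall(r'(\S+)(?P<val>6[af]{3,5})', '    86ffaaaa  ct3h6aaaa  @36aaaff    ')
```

[('8', '6ffaaa'), ('ct3h', '6aaaa'), ('@3', '6aaaff')]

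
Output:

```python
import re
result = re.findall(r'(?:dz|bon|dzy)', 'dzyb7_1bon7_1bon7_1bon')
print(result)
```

Alternation isn't longest-match — the leftmost alternative that fits at this position is chosen.
Since nothing is captured, `findall` lists the 4 matched substrings directly.

['dz', 'bon', 'bon', 'bon']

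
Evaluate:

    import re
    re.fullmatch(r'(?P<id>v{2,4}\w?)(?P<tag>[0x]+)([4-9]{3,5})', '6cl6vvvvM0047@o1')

`re.fullmatch` is like wrapping the pattern in `^…$` (in single-line mode).
Here there's no way to consume every character, so the call returns None.

None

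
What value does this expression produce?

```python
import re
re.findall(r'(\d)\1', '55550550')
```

['5', '5', '5']

The backreference `\1` re-matches whatever the first group consumed, character for character.
Matches: at [0:2] match '55', group 1 = '5'; at [2:4] match '55', group 1 = '5'; at [5:7] match '55', group 1 = '5'.
Because there's exactly one group, `findall` drops the full match and keeps group 1 from each hit.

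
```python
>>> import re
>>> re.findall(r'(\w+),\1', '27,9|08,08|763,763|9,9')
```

After group 1 captures some text, `\1` only succeeds where that same text appears again.
Matches: at [5:10] match '08,08', group 1 = '08'; at [11:18] match '763,763', group 1 = '763'; at [19:22] match '9,9', group 1 = '9'.
Because there's exactly one group, `findall` drops the full match and keeps group 1 from each hit.

['08', '763', '9']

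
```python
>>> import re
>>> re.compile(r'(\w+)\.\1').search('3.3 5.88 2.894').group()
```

The backreference `\1` re-matches whatever the first group consumed, character for character.
`re.search` scans for the first position where the pattern succeeds.
The match spans [0:3] → '3.3'.
Captured: group 1 = '3'.

'3.3'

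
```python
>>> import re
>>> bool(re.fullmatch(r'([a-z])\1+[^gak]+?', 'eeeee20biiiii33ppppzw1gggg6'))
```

The backreference `\1` re-matches whatever the first group consumed, character for character.
For `fullmatch`, every character of the input must be accounted for by the pattern.
Here the pattern can't cover the whole string, so the call returns None, and `bool(None)` is False.

False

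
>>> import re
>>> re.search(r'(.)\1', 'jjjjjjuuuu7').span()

(0, 2)

After group 1 captures some text, `\1` only succeeds where that same text appears again.
The match spans [0:2] → 'jj'.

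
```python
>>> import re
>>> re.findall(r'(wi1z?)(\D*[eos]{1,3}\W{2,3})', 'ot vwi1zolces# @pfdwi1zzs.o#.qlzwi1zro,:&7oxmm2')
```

[('wi1z', 'olces# @'), ('wi1z', 'zs.o#.'), ('wi1z', 'ro,:&')]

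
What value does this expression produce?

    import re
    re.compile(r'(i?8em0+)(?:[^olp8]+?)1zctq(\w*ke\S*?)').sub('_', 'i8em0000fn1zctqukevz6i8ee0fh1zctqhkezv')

'_zv'

Pattern: optionally the literal 'i', then the literal '8em', then one or more of the literal '0' (captured); then one or more of any character except [olp8] (lazy) (non-capturing group); then the literal '1z', then a literal 'c', then the literal 'tq'; then zero or more of a word character, then the literal 'ke', then zero or more of a non-whitespace character (lazy) (captured).
Because the quantifier is non-greedy, it stops expanding at the earliest point where the rest of the pattern can succeed.
Matches: at [0:36] → 'i8em0000fn1zctqukevz6i8ee0fh1zctqhke'.
Every occurrence is swapped for '_'.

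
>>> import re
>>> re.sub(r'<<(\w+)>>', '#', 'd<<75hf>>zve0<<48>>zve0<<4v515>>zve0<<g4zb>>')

Matches: at [1:9] → '<<75hf>>'; at [13:19] → '<<48>>'; at [23:32] → '<<4v515>>'; at [36:44] → '<<g4zb>>'.
Every occurrence is swapped for '#'.

'd#zve0#zve0#zve0#'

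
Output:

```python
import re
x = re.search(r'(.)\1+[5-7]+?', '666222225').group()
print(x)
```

A backreference is literal: `\1` must see the identical characters the first group matched.
Unlike `match`, `search` isn't anchored — it looks for the pattern anywhere in the string.
The match spans [0:3] → '666'.
Captured: group 1 = '6'.

666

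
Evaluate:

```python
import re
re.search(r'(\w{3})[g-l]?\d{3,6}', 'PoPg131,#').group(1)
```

'PoP'

The pattern matches exactly 3 of a word character (captured); then optionally a character in [g-l], then 3 to 6 of a digit.
`search` walks the string left to right and returns the first match it finds.
The match spans [0:7] → 'PoPg131'.
Captured: group 1 = 'PoP'.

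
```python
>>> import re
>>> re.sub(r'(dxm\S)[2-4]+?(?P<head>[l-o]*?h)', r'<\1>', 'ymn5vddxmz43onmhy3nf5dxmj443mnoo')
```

Pattern: the literal 'dxm', then a non-whitespace character (captured); then one or more of a character in [2-4] (lazy); then zero or more of a character in [l-o] (lazy), then the literal 'h' (captured as 'head').
Matches: at [6:16] → 'dxmz43onmh'.
Each match is replaced using the text its own group 1 captured.

'ymn5vd<dxmz>y3nf5dxmj443mnoo'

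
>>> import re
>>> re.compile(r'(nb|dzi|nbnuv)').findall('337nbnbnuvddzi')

['nb', 'nb', 'dzi']

The regex engine tests alternatives in the order written; an earlier branch that matches wins even if a later one would match more.
One capturing group, so `findall` returns just the captured substring from each match — 3 in all.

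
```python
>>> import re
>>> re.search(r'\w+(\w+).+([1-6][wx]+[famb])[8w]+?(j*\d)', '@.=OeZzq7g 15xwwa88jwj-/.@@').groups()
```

('g', '5xwwa', '8')

This matches one or more of a word character; then one or more of a word character (captured); then one or more of any character; then a character in [1-6], then one or more of one of [wx], then one of [famb] (captured); then one or more of one of [8w] (lazy); then zero or more of a literal 'j', then a digit (captured).
`re.search` scans for the first position where the pattern succeeds.
The match spans [3:19] → 'OeZzq7g 15xwwa88'.
Captured: group 1 = 'g', group 2 = '5xwwa', group 3 = '8'.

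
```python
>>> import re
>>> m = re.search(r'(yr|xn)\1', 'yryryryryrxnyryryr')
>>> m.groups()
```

The backreference `\1` re-matches whatever the first group consumed, character for character.
Unlike `match`, `search` isn't anchored — it looks for the pattern anywhere in the string.
The match spans [0:4] → 'yryr'.
Captured: group 1 = 'yr'.

('yr',)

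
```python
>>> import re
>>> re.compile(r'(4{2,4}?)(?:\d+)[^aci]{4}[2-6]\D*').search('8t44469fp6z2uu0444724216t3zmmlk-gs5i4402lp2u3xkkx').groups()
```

('44',)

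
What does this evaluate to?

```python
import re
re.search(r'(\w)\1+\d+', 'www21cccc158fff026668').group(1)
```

'w'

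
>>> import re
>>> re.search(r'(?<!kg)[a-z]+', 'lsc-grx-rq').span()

(0, 3)

The negative lookahead/lookbehind blocks any match where the forbidden context is present.
`re.search` tries every starting position until one works.
The match spans [0:3] → 'lsc'.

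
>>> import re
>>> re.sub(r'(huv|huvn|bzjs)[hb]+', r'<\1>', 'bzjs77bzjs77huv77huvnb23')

'bzjs77bzjs77huv77<huvn>23'

Matches: at [17:22] → 'huvnb'.
The replacement refers to a captured group, so each match is rewritten using its own captured text.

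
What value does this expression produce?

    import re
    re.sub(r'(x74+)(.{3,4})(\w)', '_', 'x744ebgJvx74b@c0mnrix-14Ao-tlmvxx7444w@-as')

The pattern matches the literal 'x7', then one or more of a literal '4' (captured); then 3 to 4 of any character (captured); then a word character (captured).
`sub` substitutes '_' at each match site.

'__nrix-14Ao-tlmvx_'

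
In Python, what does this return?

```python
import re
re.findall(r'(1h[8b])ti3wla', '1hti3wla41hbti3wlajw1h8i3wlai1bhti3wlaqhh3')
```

['1hb']

This matches the literal '1h', then one of [8b] (captured); then the literal 'ti3', then the literal 'wla'.
Matches: at [9:18] match '1hbti3wla', group 1 = '1hb'.
Because there's exactly one group, `findall` drops the full match and keeps group 1 from the one hit.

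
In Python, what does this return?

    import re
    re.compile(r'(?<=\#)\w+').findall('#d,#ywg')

The lookaround is zero-width — it requires the adjacent text to match without consuming it, so the asserted text isn't part of the match.
No capturing groups, so `findall` returns the 2 full match strings.

['d', 'ywg']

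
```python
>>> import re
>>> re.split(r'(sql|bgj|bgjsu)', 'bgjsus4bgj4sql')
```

Alternation isn't longest-match — the leftmost alternative that fits at this position is chosen.
Matches to split on: at [0:3] → 'bgj'; at [7:10] → 'bgj'; at [11:14] → 'sql'.
With a capturing group present, the delimiter's captured portion is kept in the result list.

['', 'bgj', 'sus4', 'bgj', '4', 'sql', '']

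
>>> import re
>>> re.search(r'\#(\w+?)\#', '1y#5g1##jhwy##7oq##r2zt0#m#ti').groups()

Unlike `match`, `search` isn't anchored — it looks for the pattern anywhere in the string.
The match spans [2:7] → '#5g1#'.
Captured: group 1 = '5g1'.

('5g1',)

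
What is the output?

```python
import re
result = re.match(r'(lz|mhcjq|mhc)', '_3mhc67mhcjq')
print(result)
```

None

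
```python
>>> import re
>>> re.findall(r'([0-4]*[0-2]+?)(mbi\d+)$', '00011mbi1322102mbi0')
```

[('1322102', 'mbi0')]

2 groups means the one result is a tuple of 2 captured strings — 1 here.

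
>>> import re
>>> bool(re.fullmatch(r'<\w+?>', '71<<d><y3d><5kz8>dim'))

`fullmatch` succeeds only if the pattern covers the string from start to end.
Here the pattern can't cover the whole string, so the call returns None, and `bool(None)` is False.

False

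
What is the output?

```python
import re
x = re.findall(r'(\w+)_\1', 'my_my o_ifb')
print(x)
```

['my']

`\1` is not a pattern — it's the concrete string captured by group 1, re-applied verbatim.
Walking the string: at [0:5] match 'my_my', group 1 = 'my'.
`findall` collects group 1 from the one match (1 total).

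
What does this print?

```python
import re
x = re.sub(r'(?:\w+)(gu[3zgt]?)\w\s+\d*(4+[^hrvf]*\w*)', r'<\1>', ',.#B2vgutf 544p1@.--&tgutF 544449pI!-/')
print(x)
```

Pattern: one or more of a word character (non-capturing group); then the literal 'gu', then optionally one of [3zgt] (captured); then a word character, then one or more of whitespace, then zero or more of a digit; then one or more of the literal '4', then zero or more of any character except [hrvf], then zero or more of a word character (captured).
Matches: at [3:38] → 'B2vgutf 544p1@.--&tgutF 544449pI!-/'.
Each match is replaced using the text its own group 1 captured.

,.#<gut>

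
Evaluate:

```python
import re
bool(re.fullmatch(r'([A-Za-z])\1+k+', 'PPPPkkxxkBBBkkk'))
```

False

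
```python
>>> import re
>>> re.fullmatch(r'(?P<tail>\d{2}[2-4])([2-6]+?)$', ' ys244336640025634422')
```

Pattern: exactly 2 of a digit, then a character in [2-4] (captured as 'tail'); then one or more of a character in [2-6] (lazy) (captured); then anchored at the end.
`fullmatch` succeeds only if the pattern covers the string from start to end.
Here there's no way to consume every character, so the call returns None.

None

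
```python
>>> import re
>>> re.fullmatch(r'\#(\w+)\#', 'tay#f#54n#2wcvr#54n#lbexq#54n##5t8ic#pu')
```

None

`fullmatch` succeeds only if the pattern covers the string from start to end.
Here the pattern can't cover the whole string, so the call returns None.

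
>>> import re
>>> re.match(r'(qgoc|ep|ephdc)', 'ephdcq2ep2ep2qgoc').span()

Alternation tries branches left to right and keeps the first one that lets the overall match succeed at that position.
`re.match` won't scan ahead — the pattern has to work from the very first character.
The match spans [0:2] → 'ep'.
Captured: group 1 = 'ep'.

(0, 2)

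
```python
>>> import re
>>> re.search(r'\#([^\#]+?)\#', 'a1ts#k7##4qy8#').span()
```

(4, 8)

`re.search` tries every starting position until one works.
The match spans [4:8] → '#k7#'.
Captured: group 1 = 'k7'.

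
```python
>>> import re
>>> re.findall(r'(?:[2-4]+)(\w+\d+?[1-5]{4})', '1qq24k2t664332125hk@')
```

['k2t664332125']

Pattern: one or more of a character in [2-4] (non-capturing group); then one or more of a word character, then one or more of a digit (lazy), then exactly 4 of a character in [1-5] (captured).
Walking the string: at [3:17] match '24k2t664332125', group 1 = 'k2t664332125'.
`findall` collects group 1 from the one match (1 total).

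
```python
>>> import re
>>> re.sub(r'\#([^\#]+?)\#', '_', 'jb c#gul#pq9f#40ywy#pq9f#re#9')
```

'jb c_pq9f_pq9f_9'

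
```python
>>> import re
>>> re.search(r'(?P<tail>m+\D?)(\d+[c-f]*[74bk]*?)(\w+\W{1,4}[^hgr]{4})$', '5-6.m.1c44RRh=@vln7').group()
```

The pattern matches one or more of the literal 'm', then optionally a non-digit (captured as 'tail'); then one or more of a digit, then zero or more of a character in [c-f], then zero or more of one of [74bk] (lazy) (captured); then one or more of a word character, then 1 to 4 of a non-word character, then exactly 4 of any character except [hgr] (captured); then anchored at the end.
`re.search` scans for the first position where the pattern succeeds.
The match spans [4:19] → 'm.1c44RRh=@vln7'.
Captured: group 1 = 'm.', group 2 = '1c', group 3 = '44RRh=@vln7'.

'm.1c44RRh=@vln7'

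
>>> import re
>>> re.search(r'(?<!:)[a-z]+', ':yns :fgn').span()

The negative lookaround is zero-width — it rules out positions where the adjacent text would match, without consuming anything.
`re.search` scans for the first position where the pattern succeeds.
The match spans [2:4] → 'ns'.

(2, 4)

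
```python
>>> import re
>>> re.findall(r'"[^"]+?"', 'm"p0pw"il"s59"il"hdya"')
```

['"p0pw"', '"s59"', '"hdya"']

Matches: at [1:7] → '"p0pw"'; at [9:14] → '"s59"'; at [16:22] → '"hdya"'.
Since nothing is captured, `findall` lists the 3 matched substrings directly.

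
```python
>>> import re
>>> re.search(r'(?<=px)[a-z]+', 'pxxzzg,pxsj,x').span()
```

(2, 6)

Because the assertion is zero-width, the text it checks is not consumed and won't appear in the result.
The match spans [2:6] → 'xzzg'.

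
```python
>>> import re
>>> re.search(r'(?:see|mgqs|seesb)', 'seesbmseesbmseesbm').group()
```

The regex engine tests alternatives in the order written; an earlier branch that matches wins even if a later one would match more.
The match spans [0:3] → 'see'.

'see'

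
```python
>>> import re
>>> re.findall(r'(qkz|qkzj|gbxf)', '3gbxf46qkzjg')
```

Alternation tries branches left to right and keeps the first one that lets the overall match succeed at that position.
Because there's exactly one group, `findall` drops the full match and keeps group 1 from each hit.

['gbxf', 'qkz']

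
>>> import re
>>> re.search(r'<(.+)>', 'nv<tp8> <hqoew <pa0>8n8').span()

The match spans [2:20] → '<tp8> <hqoew <pa0>'.

(2, 20)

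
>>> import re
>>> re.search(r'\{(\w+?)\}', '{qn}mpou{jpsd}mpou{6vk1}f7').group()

'{qn}'

`re.search` tries every starting position until one works.
The match spans [0:4] → '{qn}'.
Captured: group 1 = 'qn'.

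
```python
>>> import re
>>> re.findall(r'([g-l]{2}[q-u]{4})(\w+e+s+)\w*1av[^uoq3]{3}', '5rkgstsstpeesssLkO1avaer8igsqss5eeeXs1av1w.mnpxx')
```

[('kgstss', 'tpeesss')]

The pattern matches exactly 2 of a character in [g-l], then exactly 4 of a character in [q-u] (captured); then one or more of a word character, then one or more of the literal 'e', then one or more of the literal 's' (captured); then zero or more of a word character, then a literal '1'; then the literal 'av', then exactly 3 of any character except [uoq3].
Scanning left to right: at [2:43] match 'kgstsstpeesssLkO1avaer8igsqss5eeeXs1av1w.', groups = ('kgstss', 'tpeesss').
2 groups means the one result is a tuple of 2 captured strings — 1 here.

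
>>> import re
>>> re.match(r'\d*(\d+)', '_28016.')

This matches zero or more of a digit; then one or more of a digit (captured).
`re.match` only tries the pattern at the start of the string.
Here position 0 doesn't satisfy it, so the call returns None.

None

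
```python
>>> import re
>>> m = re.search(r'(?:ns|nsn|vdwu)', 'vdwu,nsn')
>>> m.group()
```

'vdwu'

`re.search` scans for the first position where the pattern succeeds.
The match spans [0:4] → 'vdwu'.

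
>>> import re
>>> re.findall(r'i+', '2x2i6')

The pattern matches one or more of a literal 'i'.
Matches: at [3:4] → 'i'.
Since nothing is captured, `findall` lists the 1 matched substring directly.

['i']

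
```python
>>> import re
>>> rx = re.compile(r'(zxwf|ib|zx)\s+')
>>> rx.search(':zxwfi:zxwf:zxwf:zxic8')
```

None

Here no position works, so the call returns None.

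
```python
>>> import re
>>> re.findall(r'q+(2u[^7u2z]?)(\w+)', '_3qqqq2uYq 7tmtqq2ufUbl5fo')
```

[('2uY', 'q'), ('2uf', 'Ubl5fo')]

Pattern: one or more of a literal 'q'; then the literal '2u', then optionally any character except [7u2z] (captured); then one or more of a word character (captured).
Walking the string: at [2:10] match 'qqqq2uYq', groups = ('2uY', 'q'); at [15:26] match 'qq2ufUbl5fo', groups = ('2uf', 'Ubl5fo').
With 2 capturing groups, `findall` returns a 2-tuple per match.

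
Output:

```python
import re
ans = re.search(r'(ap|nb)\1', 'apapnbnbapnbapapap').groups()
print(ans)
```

('ap',)

`\1` has to match the exact text group 1 already captured.
`search` walks the string left to right and returns the first match it finds.
The match spans [0:4] → 'apap'.
Captured: group 1 = 'ap'.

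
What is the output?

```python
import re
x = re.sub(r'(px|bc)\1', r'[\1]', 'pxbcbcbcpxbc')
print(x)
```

The backreference `\1` re-matches whatever the first group consumed, character for character.
Matches: at [2:6] → 'bcbc'.
The replacement refers to a captured group, so each match is rewritten using its own captured text.

px[bc]bcpxbc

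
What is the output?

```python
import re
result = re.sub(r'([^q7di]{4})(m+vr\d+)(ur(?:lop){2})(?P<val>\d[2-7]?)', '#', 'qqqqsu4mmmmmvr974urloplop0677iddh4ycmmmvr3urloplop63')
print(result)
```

Every occurrence is swapped for '#'.

qqqq#77idd#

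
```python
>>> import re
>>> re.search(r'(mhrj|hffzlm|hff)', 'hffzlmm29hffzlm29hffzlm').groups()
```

Alternation tries branches left to right and keeps the first one that lets the overall match succeed at that position.
`re.search` tries every starting position until one works.
The match spans [0:6] → 'hffzlm'.
Captured: group 1 = 'hffzlm'.

('hffzlm',)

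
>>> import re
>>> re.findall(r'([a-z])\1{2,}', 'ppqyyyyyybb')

['y']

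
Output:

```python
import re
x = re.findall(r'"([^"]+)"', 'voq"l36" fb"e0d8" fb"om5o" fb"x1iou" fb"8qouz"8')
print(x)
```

One capturing group, so `findall` returns just the captured substring from each match — 5 in all.

['l36', 'e0d8', 'om5o', 'x1iou', '8qouz']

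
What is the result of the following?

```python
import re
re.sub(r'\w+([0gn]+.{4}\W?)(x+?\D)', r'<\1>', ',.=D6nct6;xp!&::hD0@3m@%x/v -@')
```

',.=<nct6;>!&::<0@3m@%>v -@'

The replacement refers to a captured group, so each match is rewritten using its own captured text.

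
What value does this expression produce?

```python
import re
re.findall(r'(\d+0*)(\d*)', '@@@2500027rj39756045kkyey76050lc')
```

The pattern matches one or more of a digit, then zero or more of a literal '0' (captured); then zero or more of a digit (captured).
Matches: at [3:10] match '2500027', groups = ('2500027', ''); at [12:20] match '39756045', groups = ('39756045', ''); at [25:30] match '76050', groups = ('76050', '').
Multiple groups make `findall` return tuples — one 2-tuple for each match.

[('2500027', ''), ('39756045', ''), ('76050', '')]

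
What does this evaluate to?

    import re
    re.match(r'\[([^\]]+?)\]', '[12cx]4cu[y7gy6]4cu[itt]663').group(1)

'12cx'

`re.match` only tries the pattern at the start of the string.
The match spans [0:6] → '[12cx]'.
Captured: group 1 = '12cx'.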